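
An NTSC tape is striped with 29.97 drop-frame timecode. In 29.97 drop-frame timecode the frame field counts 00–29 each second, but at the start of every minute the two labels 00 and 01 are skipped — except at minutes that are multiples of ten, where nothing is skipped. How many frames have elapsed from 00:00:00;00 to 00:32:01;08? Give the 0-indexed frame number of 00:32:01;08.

57580

Complete 10-minute blocks: 3, each 17982 frames → 53946.
Remaining 2 whole minutes in the current block: 1800 + 1 × 1798 = 3598 frames.
Within the current minute: 1 × 30 + 8 − 2 = 36 (labels ;00/;01 skipped at this minute). Total = 53946 + 3598 + 36 = 57580.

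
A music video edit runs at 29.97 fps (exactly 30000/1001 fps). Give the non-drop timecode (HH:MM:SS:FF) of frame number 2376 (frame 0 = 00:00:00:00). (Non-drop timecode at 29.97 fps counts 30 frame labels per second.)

2376 ÷ 30 = 79 full seconds, remainder 6 frames.
79 s = 0 h 1 min 19 s.
Timecode: 00:01:19:06.

00:01:19:06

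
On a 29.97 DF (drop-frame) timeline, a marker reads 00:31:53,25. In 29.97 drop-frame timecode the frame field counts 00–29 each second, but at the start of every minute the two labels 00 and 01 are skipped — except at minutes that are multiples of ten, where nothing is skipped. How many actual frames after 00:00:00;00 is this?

57359

Complete 10-minute blocks: 3, each 17982 frames → 53946.
Remaining 1 whole minute in the current block: 1800 + 0 × 1798 = 1800 frames.
Within the current minute: 53 × 30 + 25 − 2 = 1613 (labels ;00/;01 skipped at this minute). Total = 53946 + 1800 + 1613 = 57359.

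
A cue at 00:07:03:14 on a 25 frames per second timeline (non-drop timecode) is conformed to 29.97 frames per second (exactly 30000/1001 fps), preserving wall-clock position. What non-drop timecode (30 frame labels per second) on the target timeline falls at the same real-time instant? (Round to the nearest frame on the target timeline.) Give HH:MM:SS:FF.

00:07:03:04

Source frame index: (0×3600 + 7×60 + 3) × 25 + 14 = 10589.
Real time: 10589 / (25) = 10589/25 s.
Target frame: (10589/25) × (30000/1001) = 12706800/1001 ≈ 12694.106 → 12694.
At 30 labels/s: frame 12694 → 00:07:03:04.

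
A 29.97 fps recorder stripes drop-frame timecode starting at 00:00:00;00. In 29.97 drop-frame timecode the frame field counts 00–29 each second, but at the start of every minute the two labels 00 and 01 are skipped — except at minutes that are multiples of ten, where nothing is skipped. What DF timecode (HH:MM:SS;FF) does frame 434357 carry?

Each 10-minute DF block holds 10 × 60 × 30 − 9 × 2 = 17982 frames. 434357 ÷ 17982 → 24 full blocks, remainder 2789.
Within the partial block the first minute is 1800 frames and each further minute 1798, so 1 further minute boundary passed. Total skipped labels = 18 × 24 + 2 × 1 = 434.
Non-drop label index = 434357 + 434 = 434791; at 30 labels/s that is 04:01:33:01, i.e. DF 04:01:33;01.

04:01:33;01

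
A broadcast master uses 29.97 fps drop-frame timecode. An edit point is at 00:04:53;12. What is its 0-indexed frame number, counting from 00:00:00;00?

8794

As if non-drop at 30 labels/s: (0 × 3600 + 4 × 60 + 53) × 30 + 12 = 8802.
Minute boundaries passed: 4; those not divisible by 10: 4 − 0 = 4; dropped labels = 2 × 4 = 8.
Actual frame index = 8802 − 8 = 8794.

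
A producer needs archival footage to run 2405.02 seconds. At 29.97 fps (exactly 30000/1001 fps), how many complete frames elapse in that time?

Frames = 2405.02 × 30000/1001 = 72150600/1001 ≈ 72078.5215.
Complete frames: 72078.

72078 frames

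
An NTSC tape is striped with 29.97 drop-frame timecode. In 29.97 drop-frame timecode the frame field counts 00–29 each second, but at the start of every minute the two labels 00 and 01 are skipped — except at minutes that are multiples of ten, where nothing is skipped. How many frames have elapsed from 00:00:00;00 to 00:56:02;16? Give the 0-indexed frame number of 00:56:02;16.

Complete 10-minute blocks: 5, each 17982 frames → 89910.
Remaining 6 whole minutes in the current block: 1800 + 5 × 1798 = 10790 frames.
Within the current minute: 2 × 30 + 16 − 2 = 74 (labels ;00/;01 skipped at this minute). Total = 89910 + 10790 + 74 = 100774.

100774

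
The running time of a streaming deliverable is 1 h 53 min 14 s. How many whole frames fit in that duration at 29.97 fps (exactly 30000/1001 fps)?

1 h 53 min 14 s = 6794 s.
Frames = 6794 × 30000/1001 = 203820000/1001 ≈ 203616.3836.
Complete frames: 203616.

203616 frames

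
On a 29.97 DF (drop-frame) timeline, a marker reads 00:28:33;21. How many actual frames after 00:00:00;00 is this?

Complete 10-minute blocks: 2, each 17982 frames → 35964.
Remaining 8 whole minutes in the current block: 1800 + 7 × 1798 = 14386 frames.
Within the current minute: 33 × 30 + 21 − 2 = 1009 (labels ;00/;01 skipped at this minute). Total = 35964 + 14386 + 1009 = 51359.

51359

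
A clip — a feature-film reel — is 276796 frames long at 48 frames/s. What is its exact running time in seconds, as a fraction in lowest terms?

Running time = 276796 ÷ (48) = 276796 × 1/48 = 69199/12 s.

69199/12 seconds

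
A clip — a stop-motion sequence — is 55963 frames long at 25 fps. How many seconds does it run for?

Running time = 55963 / (25) = 2238.52 s.

2238.52 seconds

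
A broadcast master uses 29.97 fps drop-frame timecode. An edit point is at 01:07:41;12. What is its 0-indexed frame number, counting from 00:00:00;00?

Complete 10-minute blocks: 6, each 17982 frames → 107892.
Remaining 7 whole minutes in the current block: 1800 + 6 × 1798 = 12588 frames.
Within the current minute: 41 × 30 + 12 − 2 = 1240 (labels ;00/;01 skipped at this minute). Total = 107892 + 12588 + 1240 = 121720.

121720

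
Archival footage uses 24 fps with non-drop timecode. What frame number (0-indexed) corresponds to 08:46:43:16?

758488

Total seconds to the label: (8 × 3600 + 46 × 60 + 43) = 31603.
Frame index = 31603 × 24 + 16 = 758488.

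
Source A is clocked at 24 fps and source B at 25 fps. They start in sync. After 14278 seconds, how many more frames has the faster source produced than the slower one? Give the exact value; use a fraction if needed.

14278 frames

A emits 24 × 14278 = 342672 frames; B emits 25 × 14278 = 356950.
Difference = 14278 frames; B is ahead of A.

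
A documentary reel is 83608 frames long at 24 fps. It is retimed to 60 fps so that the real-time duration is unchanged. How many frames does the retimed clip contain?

Target frames = source frames × (target rate / source rate) = 83608 × (60)/(24) = 83608 × 5/2 = 209020.

209020 frames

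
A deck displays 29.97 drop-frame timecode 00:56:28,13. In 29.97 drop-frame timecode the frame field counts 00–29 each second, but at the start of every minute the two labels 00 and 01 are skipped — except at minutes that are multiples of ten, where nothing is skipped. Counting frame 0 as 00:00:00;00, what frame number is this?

101551

As if non-drop at 30 labels/s: (0 × 3600 + 56 × 60 + 28) × 30 + 13 = 101653.
Minute boundaries passed: 56; those not divisible by 10: 56 − 5 = 51; dropped labels = 2 × 51 = 102.
Actual frame index = 101653 − 102 = 101551.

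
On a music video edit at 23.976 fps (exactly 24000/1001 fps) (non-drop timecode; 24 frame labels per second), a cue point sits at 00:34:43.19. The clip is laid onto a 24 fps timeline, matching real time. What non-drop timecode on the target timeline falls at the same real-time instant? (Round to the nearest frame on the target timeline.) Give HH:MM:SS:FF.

Source frame index: (0×3600 + 34×60 + 43) × 24 + 19 = 50011.
Real time: 50011 / (24000/1001) = 50061011/24000 s.
Target frame: (50061011/24000) × (24) = 50061011/1000 ≈ 50061.011 → 50061.
At 24 labels/s: frame 50061 → 00:34:45:21.

00:34:45:21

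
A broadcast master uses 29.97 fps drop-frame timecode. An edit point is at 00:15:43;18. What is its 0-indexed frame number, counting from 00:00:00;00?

As if non-drop at 30 labels/s: (0 × 3600 + 15 × 60 + 43) × 30 + 18 = 28308.
Minute boundaries passed: 15; those not divisible by 10: 15 − 1 = 14; dropped labels = 2 × 14 = 28.
Actual frame index = 28308 − 28 = 28280.

28280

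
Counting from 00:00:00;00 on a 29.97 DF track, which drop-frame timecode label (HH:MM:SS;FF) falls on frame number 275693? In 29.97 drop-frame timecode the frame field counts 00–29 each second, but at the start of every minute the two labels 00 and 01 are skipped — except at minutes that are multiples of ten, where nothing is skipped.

02:33:18;29

Ten DF minutes hold 17982 frames, so frame 275693 lies in block 15 (frames 269730–287711) with 5963 frames into that block.
The block's first minute is 1800 frames and the rest 1798 each; 5963 frames reaches minute 3, so 15 × 18 + 3 × 2 = 276 labels have been skipped so far.
Adding those back, label number 275693 + 276 = 275969 at 30 labels/s is 9198 s + 29 f = 2 h 33 min 18 s frame 29, i.e. 02:33:18;29.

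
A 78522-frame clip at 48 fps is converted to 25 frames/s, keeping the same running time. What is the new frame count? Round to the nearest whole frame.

40897 frames

Frames at target rate = 78522 × (25) / (48) = 327175/8 ≈ 40896.875.
Nearest whole frame: 40897.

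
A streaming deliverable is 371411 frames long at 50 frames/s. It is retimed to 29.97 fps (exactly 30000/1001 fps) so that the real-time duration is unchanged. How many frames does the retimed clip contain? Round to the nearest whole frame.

Frames at target rate = 371411 × (30000/1001) / (50) = 222846600/1001 ≈ 222623.976.
Nearest whole frame: 222624.

222624 frames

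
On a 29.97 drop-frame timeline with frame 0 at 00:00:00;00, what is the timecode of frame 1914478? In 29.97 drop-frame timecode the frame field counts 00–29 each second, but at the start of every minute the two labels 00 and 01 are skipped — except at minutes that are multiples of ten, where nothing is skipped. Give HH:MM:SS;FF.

17:44:39;24

Ten DF minutes hold 17982 frames, so frame 1914478 lies in block 106 (frames 1906092–1924073) with 8386 frames into that block.
The block's first minute is 1800 frames and the rest 1798 each; 8386 frames reaches minute 4, so 106 × 18 + 4 × 2 = 1916 labels have been skipped so far.
Adding those back, label number 1914478 + 1916 = 1916394 at 30 labels/s is 63879 s + 24 f = 17 h 44 min 39 s frame 24, i.e. 17:44:39;24.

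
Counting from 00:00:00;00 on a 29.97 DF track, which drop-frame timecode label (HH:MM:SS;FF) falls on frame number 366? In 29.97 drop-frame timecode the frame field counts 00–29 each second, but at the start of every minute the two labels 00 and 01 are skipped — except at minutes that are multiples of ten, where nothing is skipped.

Each 10-minute DF block holds 10 × 60 × 30 − 9 × 2 = 17982 frames. 366 ÷ 17982 → 0 full blocks, remainder 366.
Within the partial block the first minute is 1800 frames and each further minute 1798, so 0 further minute boundaries passed. Total skipped labels = 18 × 0 + 2 × 0 = 0.
Non-drop label index = 366 + 0 = 366; at 30 labels/s that is 00:00:12:06, i.e. DF 00:00:12;06.

00:00:12;06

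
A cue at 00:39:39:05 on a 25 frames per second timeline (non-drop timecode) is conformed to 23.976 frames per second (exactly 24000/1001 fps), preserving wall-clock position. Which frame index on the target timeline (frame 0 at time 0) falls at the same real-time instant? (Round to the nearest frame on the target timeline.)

Source frame index: (0×3600 + 39×60 + 39) × 25 + 5 = 59480.
Real time: 59480 / (25) = 11896/5 s.
Target frame: (11896/5) × (24000/1001) = 57100800/1001 ≈ 57043.756 → 57044.

frame 57044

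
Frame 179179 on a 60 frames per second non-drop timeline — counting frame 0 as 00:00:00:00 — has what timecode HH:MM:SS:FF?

179179 ÷ 60 = 2986 full seconds, remainder 19 frames.
2986 s = 0 h 49 min 46 s.
Timecode: 00:49:46:19.

00:49:46:19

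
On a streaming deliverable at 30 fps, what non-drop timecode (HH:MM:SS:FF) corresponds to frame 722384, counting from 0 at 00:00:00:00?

06:41:19:14

722384 ÷ 30 = 24079 full seconds, remainder 14 frames.
24079 s = 6 h 41 min 19 s.
Timecode: 06:41:19:14.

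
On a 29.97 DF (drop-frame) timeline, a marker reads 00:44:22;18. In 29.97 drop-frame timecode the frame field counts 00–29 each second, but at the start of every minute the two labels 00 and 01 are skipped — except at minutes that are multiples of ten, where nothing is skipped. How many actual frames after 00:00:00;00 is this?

79798

As if non-drop at 30 labels/s: (0 × 3600 + 44 × 60 + 22) × 30 + 18 = 79878.
Minute boundaries passed: 44; those not divisible by 10: 44 − 4 = 40; dropped labels = 2 × 40 = 80.
Actual frame index = 79878 − 80 = 79798.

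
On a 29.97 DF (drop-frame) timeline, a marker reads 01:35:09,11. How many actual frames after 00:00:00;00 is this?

As if non-drop at 30 labels/s: (1 × 3600 + 35 × 60 + 9) × 30 + 11 = 171281.
Minute boundaries passed: 95; those not divisible by 10: 95 − 9 = 86; dropped labels = 2 × 86 = 172.
Actual frame index = 171281 − 172 = 171109.

171109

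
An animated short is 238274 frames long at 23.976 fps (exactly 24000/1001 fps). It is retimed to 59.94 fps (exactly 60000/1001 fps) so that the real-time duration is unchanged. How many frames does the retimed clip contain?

Target frames = source frames × (target rate / source rate) = 238274 × (60000/1001)/(24000/1001) = 238274 × 5/2 = 595685.

595685 frames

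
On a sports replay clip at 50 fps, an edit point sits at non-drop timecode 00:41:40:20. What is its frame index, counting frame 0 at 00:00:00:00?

Total seconds to the label: (0 × 3600 + 41 × 60 + 40) = 2500.
Frame index = 2500 × 50 + 20 = 125020.

frame 125020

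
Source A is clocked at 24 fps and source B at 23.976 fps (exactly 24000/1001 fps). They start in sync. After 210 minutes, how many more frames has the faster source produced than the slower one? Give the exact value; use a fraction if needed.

43200/143 frames

210 min = 12600 s.
A emits 24 × 12600 = 302400 frames; B emits 24000/1001 × 12600 = 43200000/143.
Difference = 43200/143 frames (≈ 302.0979); B is behind A.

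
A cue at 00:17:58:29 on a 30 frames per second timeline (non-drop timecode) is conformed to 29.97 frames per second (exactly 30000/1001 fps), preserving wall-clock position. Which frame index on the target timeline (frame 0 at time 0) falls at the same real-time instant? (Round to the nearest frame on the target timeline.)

frame 32337

Source frame index: (0×3600 + 17×60 + 58) × 30 + 29 = 32369.
Real time: 32369 / (30) = 32369/30 s.
Target frame: (32369/30) × (30000/1001) = 32369000/1001 ≈ 32336.663 → 32337.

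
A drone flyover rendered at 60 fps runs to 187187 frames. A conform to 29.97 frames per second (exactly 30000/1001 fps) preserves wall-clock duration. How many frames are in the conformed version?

93500 frames

Target frames = source frames × (target rate / source rate) = 187187 × (30000/1001)/(60) = 187187 × 500/1001 = 93500.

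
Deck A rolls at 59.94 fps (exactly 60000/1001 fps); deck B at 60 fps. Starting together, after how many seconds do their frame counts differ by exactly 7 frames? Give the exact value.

The gap grows by |60 − 60000/1001| = 60/1001 frames per second.
Time for a 7-frame gap: 7 ÷ (60/1001) = 7007/60 s.

7007/60 seconds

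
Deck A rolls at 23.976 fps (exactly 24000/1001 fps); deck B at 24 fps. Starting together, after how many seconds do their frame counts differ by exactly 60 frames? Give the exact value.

2502.5 seconds

The gap grows by |24 − 24000/1001| = 24/1001 frames per second.
Time for a 60-frame gap: 60 ÷ (24/1001) = 2502.5 s.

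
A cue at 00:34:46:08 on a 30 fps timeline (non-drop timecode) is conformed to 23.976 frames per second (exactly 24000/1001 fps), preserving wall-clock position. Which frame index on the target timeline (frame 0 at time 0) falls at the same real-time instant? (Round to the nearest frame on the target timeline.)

frame 50020

Source frame index: (0×3600 + 34×60 + 46) × 30 + 8 = 62588.
Real time: 62588 / (30) = 31294/15 s.
Target frame: (31294/15) × (24000/1001) = 50070400/1001 ≈ 50020.380 → 50020.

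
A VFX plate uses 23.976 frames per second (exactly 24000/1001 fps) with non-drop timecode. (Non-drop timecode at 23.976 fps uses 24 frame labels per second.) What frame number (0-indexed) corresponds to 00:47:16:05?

Total seconds to the label: (0 × 3600 + 47 × 60 + 16) = 2836.
Frame index = 2836 × 24 + 5 = 68069.

68069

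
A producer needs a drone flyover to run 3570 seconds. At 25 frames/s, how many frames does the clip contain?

Frames = 3570 × 25 = 89250.

89250 frames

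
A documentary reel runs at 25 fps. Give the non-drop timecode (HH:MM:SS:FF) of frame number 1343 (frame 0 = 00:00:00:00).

00:00:53:18

1343 ÷ 25 = 53 full seconds, remainder 18 frames.
53 s = 0 h 0 min 53 s.
Timecode: 00:00:53:18.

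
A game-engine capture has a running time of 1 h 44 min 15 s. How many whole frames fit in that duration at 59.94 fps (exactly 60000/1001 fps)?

1 h 44 min 15 s = 6255 s.
Frames = 6255 × 60000/1001 = 375300000/1001 ≈ 374925.0749.
Complete frames: 374925.

374925 frames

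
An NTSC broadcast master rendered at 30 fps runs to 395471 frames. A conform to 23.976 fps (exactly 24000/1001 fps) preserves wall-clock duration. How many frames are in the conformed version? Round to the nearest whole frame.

Frames at target rate = 395471 × (24000/1001) / (30) = 316376800/1001 ≈ 316060.739.
Nearest whole frame: 316061.

316061 frames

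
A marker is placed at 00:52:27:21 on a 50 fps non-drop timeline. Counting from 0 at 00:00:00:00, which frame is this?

Total seconds to the label: (0 × 3600 + 52 × 60 + 27) = 3147.
Frame index = 3147 × 50 + 21 = 157371.

157371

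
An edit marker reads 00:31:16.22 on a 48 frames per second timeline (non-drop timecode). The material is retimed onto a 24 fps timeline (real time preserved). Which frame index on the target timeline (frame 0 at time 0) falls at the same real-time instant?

frame 45035

Source frame index: (0×3600 + 31×60 + 16) × 48 + 22 = 90070.
Real time: 90070 / (48) = 45035/24 s.
Target frame: (45035/24) × (24) = 45035.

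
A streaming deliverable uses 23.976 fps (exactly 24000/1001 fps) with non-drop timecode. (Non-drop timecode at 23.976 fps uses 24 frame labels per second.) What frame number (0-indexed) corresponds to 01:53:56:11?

Total seconds to the label: (1 × 3600 + 53 × 60 + 56) = 6836.
Frame index = 6836 × 24 + 11 = 164075.

frame 164075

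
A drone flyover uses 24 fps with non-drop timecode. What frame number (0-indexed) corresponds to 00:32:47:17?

Total seconds to the label: (0 × 3600 + 32 × 60 + 47) = 1967.
Frame index = 1967 × 24 + 17 = 47225.

47225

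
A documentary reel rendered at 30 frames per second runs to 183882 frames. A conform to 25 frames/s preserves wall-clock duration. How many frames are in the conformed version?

Target frames = source frames × (target rate / source rate) = 183882 × (25)/(30) = 183882 × 5/6 = 153235.

153235 frames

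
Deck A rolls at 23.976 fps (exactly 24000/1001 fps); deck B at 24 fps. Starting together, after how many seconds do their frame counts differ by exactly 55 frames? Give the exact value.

The gap grows by |24 − 24000/1001| = 24/1001 frames per second.
Time for a 55-frame gap: 55 ÷ (24/1001) = 55055/24 s.

55055/24 seconds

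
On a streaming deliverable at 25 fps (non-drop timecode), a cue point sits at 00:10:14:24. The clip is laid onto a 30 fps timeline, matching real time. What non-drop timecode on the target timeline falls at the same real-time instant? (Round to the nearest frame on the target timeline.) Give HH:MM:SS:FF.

00:10:14:29

Source frame index: (0×3600 + 10×60 + 14) × 25 + 24 = 15374.
Real time: 15374 / (25) = 15374/25 s.
Target frame: (15374/25) × (30) = 92244/5 ≈ 18448.800 → 18449.
At 30 labels/s: frame 18449 → 00:10:14:29.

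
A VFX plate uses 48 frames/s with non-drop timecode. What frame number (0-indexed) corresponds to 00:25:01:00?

72048

Total seconds to the label: (0 × 3600 + 25 × 60 + 1) = 1501.
Frame index = 1501 × 48 + 0 = 72048.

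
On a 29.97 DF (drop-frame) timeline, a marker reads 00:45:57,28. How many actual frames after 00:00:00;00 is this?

Complete 10-minute blocks: 4, each 17982 frames → 71928.
Remaining 5 whole minutes in the current block: 1800 + 4 × 1798 = 8992 frames.
Within the current minute: 57 × 30 + 28 − 2 = 1736 (labels ;00/;01 skipped at this minute). Total = 71928 + 8992 + 1736 = 82656.

82656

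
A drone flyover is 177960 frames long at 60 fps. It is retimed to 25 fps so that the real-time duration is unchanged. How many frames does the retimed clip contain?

Target frames = source frames × (target rate / source rate) = 177960 × (25)/(60) = 177960 × 5/12 = 74150.

74150 frames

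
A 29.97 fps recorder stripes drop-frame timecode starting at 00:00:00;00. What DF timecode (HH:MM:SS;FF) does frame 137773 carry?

Ten DF minutes hold 17982 frames, so frame 137773 lies in block 7 (frames 125874–143855) with 11899 frames into that block.
The block's first minute is 1800 frames and the rest 1798 each; 11899 frames reaches minute 6, so 7 × 18 + 6 × 2 = 138 labels have been skipped so far.
Adding those back, label number 137773 + 138 = 137911 at 30 labels/s is 4597 s + 1 f = 1 h 16 min 37 s frame 1, i.e. 01:16:37;01.

01:16:37;01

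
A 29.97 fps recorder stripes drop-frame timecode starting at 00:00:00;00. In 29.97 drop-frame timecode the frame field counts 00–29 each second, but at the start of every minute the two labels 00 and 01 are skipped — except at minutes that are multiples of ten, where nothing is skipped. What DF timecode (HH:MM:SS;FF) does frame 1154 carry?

00:00:38;14

Each 10-minute DF block holds 10 × 60 × 30 − 9 × 2 = 17982 frames. 1154 ÷ 17982 → 0 full blocks, remainder 1154.
Within the partial block the first minute is 1800 frames and each further minute 1798, so 0 further minute boundaries passed. Total skipped labels = 18 × 0 + 2 × 0 = 0.
Non-drop label index = 1154 + 0 = 1154; at 30 labels/s that is 00:00:38:14, i.e. DF 00:00:38;14.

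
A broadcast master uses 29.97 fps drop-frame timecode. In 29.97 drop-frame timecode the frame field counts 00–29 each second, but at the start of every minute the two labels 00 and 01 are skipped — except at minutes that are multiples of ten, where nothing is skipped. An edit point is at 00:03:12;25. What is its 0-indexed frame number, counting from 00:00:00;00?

Complete 10-minute blocks: 0, each 17982 frames → 0.
Remaining 3 whole minutes in the current block: 1800 + 2 × 1798 = 5396 frames.
Within the current minute: 12 × 30 + 25 − 2 = 383 (labels ;00/;01 skipped at this minute). Total = 0 + 5396 + 383 = 5779.

5779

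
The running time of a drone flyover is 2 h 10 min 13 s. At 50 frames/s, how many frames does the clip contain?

390650 frames

2 h 10 min 13 s = 7813 s.
Frames = 7813 × 50 = 390650.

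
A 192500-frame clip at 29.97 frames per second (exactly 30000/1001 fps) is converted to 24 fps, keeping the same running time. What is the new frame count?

Target frames = source frames × (target rate / source rate) = 192500 × (24)/(30000/1001) = 192500 × 1001/1250 = 154154.

154154 frames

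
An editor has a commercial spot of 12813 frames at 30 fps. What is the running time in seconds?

427.1 seconds

Running time = 12813 / (30) = 427.1 s.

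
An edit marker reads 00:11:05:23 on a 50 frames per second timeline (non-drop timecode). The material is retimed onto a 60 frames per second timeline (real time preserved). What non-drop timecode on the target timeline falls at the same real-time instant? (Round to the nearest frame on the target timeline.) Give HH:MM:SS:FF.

Source frame index: (0×3600 + 11×60 + 5) × 50 + 23 = 33273.
Real time: 33273 / (50) = 33273/50 s.
Target frame: (33273/50) × (60) = 199638/5 ≈ 39927.600 → 39928.
At 60 labels/s: frame 39928 → 00:11:05:28.

00:11:05:28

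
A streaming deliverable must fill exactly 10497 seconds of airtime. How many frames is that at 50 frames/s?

Frames = 10497 × 50 = 524850.

524850 frames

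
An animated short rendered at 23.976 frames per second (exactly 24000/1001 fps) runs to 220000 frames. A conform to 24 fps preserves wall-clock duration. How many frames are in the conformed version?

220220 frames

Target frames = source frames × (target rate / source rate) = 220000 × (24)/(24000/1001) = 220000 × 1001/1000 = 220220.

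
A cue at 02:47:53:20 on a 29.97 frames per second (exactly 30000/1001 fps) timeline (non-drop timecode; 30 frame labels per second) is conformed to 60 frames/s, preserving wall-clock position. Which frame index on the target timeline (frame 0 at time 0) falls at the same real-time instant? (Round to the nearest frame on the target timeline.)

frame 605024

Source frame index: (2×3600 + 47×60 + 53) × 30 + 20 = 302210.
Real time: 302210 / (30000/1001) = 30251221/3000 s.
Target frame: (30251221/3000) × (60) = 30251221/50 ≈ 605024.420 → 605024.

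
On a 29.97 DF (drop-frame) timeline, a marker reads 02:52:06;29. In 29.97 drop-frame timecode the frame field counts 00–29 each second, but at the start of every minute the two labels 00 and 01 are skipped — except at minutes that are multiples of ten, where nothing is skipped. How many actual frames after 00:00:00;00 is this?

As if non-drop at 30 labels/s: (2 × 3600 + 52 × 60 + 6) × 30 + 29 = 309809.
Minute boundaries passed: 172; those not divisible by 10: 172 − 17 = 155; dropped labels = 2 × 155 = 310.
Actual frame index = 309809 − 310 = 309499.

309499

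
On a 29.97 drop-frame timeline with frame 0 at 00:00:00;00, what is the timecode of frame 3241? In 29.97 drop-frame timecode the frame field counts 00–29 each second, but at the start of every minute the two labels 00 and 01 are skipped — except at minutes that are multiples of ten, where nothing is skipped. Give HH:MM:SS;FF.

Each 10-minute DF block holds 10 × 60 × 30 − 9 × 2 = 17982 frames. 3241 ÷ 17982 → 0 full blocks, remainder 3241.
Within the partial block the first minute is 1800 frames and each further minute 1798, so 1 further minute boundary passed. Total skipped labels = 18 × 0 + 2 × 1 = 2.
Non-drop label index = 3241 + 2 = 3243; at 30 labels/s that is 00:01:48:03, i.e. DF 00:01:48;03.

00:01:48;03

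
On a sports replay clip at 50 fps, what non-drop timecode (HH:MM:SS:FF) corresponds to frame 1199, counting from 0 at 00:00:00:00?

1199 ÷ 50 = 23 full seconds, remainder 49 frames.
23 s = 0 h 0 min 23 s.
Timecode: 00:00:23:49.

00:00:23:49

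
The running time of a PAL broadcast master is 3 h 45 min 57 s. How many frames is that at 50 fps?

677850 frames

3 h 45 min 57 s = 13557 s.
Frames = 13557 × 50 = 677850.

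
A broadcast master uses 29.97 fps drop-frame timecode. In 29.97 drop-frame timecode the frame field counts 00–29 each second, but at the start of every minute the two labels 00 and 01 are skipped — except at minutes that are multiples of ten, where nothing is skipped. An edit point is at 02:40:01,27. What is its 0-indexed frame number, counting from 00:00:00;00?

As if non-drop at 30 labels/s: (2 × 3600 + 40 × 60 + 1) × 30 + 27 = 288057.
Minute boundaries passed: 160; those not divisible by 10: 160 − 16 = 144; dropped labels = 2 × 144 = 288.
Actual frame index = 288057 − 288 = 287769.

287769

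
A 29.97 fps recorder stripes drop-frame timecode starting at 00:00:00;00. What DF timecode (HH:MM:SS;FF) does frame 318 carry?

Ten DF minutes hold 17982 frames, so frame 318 lies in block 0 (frames 0–17981) with 318 frames into that block.
The block's first minute is 1800 frames and the rest 1798 each; 318 frames reaches minute 0, so 0 × 18 + 0 × 2 = 0 labels have been skipped so far.
Adding those back, label number 318 + 0 = 318 at 30 labels/s is 10 s + 18 f = 0 h 0 min 10 s frame 18, i.e. 00:00:10;18.

00:00:10;18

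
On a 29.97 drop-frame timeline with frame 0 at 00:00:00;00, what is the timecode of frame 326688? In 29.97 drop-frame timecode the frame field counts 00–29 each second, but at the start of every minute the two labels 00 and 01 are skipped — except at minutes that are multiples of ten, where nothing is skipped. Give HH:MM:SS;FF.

03:01:40;14

Ten DF minutes hold 17982 frames, so frame 326688 lies in block 18 (frames 323676–341657) with 3012 frames into that block.
The block's first minute is 1800 frames and the rest 1798 each; 3012 frames reaches minute 1, so 18 × 18 + 1 × 2 = 326 labels have been skipped so far.
Adding those back, label number 326688 + 326 = 327014 at 30 labels/s is 10900 s + 14 f = 3 h 1 min 40 s frame 14, i.e. 03:01:40;14.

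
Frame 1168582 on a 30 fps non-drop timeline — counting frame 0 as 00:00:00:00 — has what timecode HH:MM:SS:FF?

10:49:12:22

1168582 ÷ 30 = 38952 full seconds, remainder 22 frames.
38952 s = 10 h 49 min 12 s.
Timecode: 10:49:12:22.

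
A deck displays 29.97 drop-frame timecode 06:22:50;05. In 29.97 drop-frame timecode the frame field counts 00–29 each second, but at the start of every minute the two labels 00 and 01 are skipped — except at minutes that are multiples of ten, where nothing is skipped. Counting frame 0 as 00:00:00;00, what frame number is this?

As if non-drop at 30 labels/s: (6 × 3600 + 22 × 60 + 50) × 30 + 5 = 689105.
Minute boundaries passed: 382; those not divisible by 10: 382 − 38 = 344; dropped labels = 2 × 344 = 688.
Actual frame index = 689105 − 688 = 688417.

688417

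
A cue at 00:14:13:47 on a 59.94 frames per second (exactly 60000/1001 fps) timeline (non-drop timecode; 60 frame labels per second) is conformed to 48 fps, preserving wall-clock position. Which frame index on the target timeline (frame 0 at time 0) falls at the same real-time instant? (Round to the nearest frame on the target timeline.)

frame 41023

Source frame index: (0×3600 + 14×60 + 13) × 60 + 47 = 51227.
Real time: 51227 / (60000/1001) = 51278227/60000 s.
Target frame: (51278227/60000) × (48) = 51278227/1250 ≈ 41022.582 → 41023.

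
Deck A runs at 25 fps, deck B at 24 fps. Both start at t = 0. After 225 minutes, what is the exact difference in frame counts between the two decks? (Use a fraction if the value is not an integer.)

13500 frames

225 min = 13500 s.
A emits 25 × 13500 = 337500 frames; B emits 24 × 13500 = 324000.
Difference = 13500 frames; B is behind A.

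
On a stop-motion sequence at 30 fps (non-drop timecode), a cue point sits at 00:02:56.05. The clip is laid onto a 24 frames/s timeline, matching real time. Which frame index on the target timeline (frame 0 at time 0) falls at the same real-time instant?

frame 4228

Source frame index: (0×3600 + 2×60 + 56) × 30 + 5 = 5285.
Real time: 5285 / (30) = 1057/6 s.
Target frame: (1057/6) × (24) = 4228.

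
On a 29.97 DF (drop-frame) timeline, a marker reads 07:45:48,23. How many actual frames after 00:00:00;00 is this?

837625

Complete 10-minute blocks: 46, each 17982 frames → 827172.
Remaining 5 whole minutes in the current block: 1800 + 4 × 1798 = 8992 frames.
Within the current minute: 48 × 30 + 23 − 2 = 1461 (labels ;00/;01 skipped at this minute). Total = 827172 + 8992 + 1461 = 837625.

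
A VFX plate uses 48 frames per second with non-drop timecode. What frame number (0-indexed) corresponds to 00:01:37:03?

Total seconds to the label: (0 × 3600 + 1 × 60 + 37) = 97.
Frame index = 97 × 48 + 3 = 4659.

4659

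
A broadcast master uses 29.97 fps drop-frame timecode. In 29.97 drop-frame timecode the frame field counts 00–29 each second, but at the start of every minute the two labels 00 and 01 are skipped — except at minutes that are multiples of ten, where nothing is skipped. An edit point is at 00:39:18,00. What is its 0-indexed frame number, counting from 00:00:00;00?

70668

Complete 10-minute blocks: 3, each 17982 frames → 53946.
Remaining 9 whole minutes in the current block: 1800 + 8 × 1798 = 16184 frames.
Within the current minute: 18 × 30 + 0 − 2 = 538 (labels ;00/;01 skipped at this minute). Total = 53946 + 16184 + 538 = 70668.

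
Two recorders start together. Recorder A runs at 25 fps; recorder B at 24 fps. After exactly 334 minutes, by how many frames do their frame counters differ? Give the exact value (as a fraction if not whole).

334 min = 20040 s.
A emits 25 × 20040 = 501000 frames; B emits 24 × 20040 = 480960.
Difference = 20040 frames; B is behind A.

20040 frames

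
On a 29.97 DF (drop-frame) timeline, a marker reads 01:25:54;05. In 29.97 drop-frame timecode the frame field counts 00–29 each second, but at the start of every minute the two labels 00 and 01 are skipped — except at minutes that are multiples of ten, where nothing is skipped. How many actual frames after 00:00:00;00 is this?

154471

Complete 10-minute blocks: 8, each 17982 frames → 143856.
Remaining 5 whole minutes in the current block: 1800 + 4 × 1798 = 8992 frames.
Within the current minute: 54 × 30 + 5 − 2 = 1623 (labels ;00/;01 skipped at this minute). Total = 143856 + 8992 + 1623 = 154471.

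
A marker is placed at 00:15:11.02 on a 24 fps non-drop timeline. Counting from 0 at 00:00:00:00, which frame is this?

Total seconds to the label: (0 × 3600 + 15 × 60 + 11) = 911.
Frame index = 911 × 24 + 2 = 21866.

21866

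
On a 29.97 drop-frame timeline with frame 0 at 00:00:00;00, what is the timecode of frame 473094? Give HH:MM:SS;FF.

Each 10-minute DF block holds 10 × 60 × 30 − 9 × 2 = 17982 frames. 473094 ÷ 17982 → 26 full blocks, remainder 5562.
Within the partial block the first minute is 1800 frames and each further minute 1798, so 3 further minute boundaries passed. Total skipped labels = 18 × 26 + 2 × 3 = 474.
Non-drop label index = 473094 + 474 = 473568; at 30 labels/s that is 04:23:05:18, i.e. DF 04:23:05;18.

04:23:05;18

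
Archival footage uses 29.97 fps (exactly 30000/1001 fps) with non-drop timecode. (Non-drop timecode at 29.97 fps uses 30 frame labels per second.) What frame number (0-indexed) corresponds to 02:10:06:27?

Total seconds to the label: (2 × 3600 + 10 × 60 + 6) = 7806.
Frame index = 7806 × 30 + 27 = 234207.

234207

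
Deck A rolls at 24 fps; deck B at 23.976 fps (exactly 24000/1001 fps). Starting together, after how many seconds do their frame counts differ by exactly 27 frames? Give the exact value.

The gap grows by |24000/1001 − 24| = 24/1001 frames per second.
Time for a 27-frame gap: 27 ÷ (24/1001) = 1126.125 s.

1126.125 seconds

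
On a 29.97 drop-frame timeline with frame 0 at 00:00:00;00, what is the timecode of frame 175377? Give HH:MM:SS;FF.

01:37:31;23

Ten DF minutes hold 17982 frames, so frame 175377 lies in block 9 (frames 161838–179819) with 13539 frames into that block.
The block's first minute is 1800 frames and the rest 1798 each; 13539 frames reaches minute 7, so 9 × 18 + 7 × 2 = 176 labels have been skipped so far.
Adding those back, label number 175377 + 176 = 175553 at 30 labels/s is 5851 s + 23 f = 1 h 37 min 31 s frame 23, i.e. 01:37:31;23.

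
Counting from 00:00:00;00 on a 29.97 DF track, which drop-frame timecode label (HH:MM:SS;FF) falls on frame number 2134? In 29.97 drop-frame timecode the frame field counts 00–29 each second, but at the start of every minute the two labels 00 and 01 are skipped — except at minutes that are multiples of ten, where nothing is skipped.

Ten DF minutes hold 17982 frames, so frame 2134 lies in block 0 (frames 0–17981) with 2134 frames into that block.
The block's first minute is 1800 frames and the rest 1798 each; 2134 frames reaches minute 1, so 0 × 18 + 1 × 2 = 2 labels have been skipped so far.
Adding those back, label number 2134 + 2 = 2136 at 30 labels/s is 71 s + 6 f = 0 h 1 min 11 s frame 6, i.e. 00:01:11;06.

00:01:11;06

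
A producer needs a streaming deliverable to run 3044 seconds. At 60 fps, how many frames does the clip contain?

182640 frames

Frames = 3044 × 60 = 182640.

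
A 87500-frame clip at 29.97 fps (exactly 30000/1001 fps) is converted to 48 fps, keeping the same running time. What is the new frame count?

140140 frames

Target frames = source frames × (target rate / source rate) = 87500 × (48)/(30000/1001) = 87500 × 1001/625 = 140140.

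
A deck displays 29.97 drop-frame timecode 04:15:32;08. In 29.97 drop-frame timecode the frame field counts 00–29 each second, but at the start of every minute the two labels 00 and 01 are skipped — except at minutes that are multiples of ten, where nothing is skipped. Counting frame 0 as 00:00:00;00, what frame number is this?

459508

Complete 10-minute blocks: 25, each 17982 frames → 449550.
Remaining 5 whole minutes in the current block: 1800 + 4 × 1798 = 8992 frames.
Within the current minute: 32 × 30 + 8 − 2 = 966 (labels ;00/;01 skipped at this minute). Total = 449550 + 8992 + 966 = 459508.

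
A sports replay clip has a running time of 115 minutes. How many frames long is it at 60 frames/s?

414000 frames

115 min = 6900 s.
Frames = 6900 × 60 = 414000.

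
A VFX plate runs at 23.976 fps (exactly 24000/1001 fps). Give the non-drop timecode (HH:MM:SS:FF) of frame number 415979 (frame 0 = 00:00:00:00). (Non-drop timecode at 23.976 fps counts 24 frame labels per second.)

04:48:52:11

415979 ÷ 24 = 17332 full seconds, remainder 11 frames.
17332 s = 4 h 48 min 52 s.
Timecode: 04:48:52:11.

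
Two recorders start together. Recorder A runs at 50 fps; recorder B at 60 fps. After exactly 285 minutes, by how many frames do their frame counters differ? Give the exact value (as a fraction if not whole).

171000 frames

285 min = 17100 s.
A emits 50 × 17100 = 855000 frames; B emits 60 × 17100 = 1026000.
Difference = 171000 frames; B is ahead of A.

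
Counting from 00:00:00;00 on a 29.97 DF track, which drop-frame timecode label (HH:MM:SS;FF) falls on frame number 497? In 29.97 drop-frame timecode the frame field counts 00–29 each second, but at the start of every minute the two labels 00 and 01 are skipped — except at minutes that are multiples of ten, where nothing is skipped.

Each 10-minute DF block holds 10 × 60 × 30 − 9 × 2 = 17982 frames. 497 ÷ 17982 → 0 full blocks, remainder 497.
Within the partial block the first minute is 1800 frames and each further minute 1798, so 0 further minute boundaries passed. Total skipped labels = 18 × 0 + 2 × 0 = 0.
Non-drop label index = 497 + 0 = 497; at 30 labels/s that is 00:00:16:17, i.e. DF 00:00:16;17.

00:00:16;17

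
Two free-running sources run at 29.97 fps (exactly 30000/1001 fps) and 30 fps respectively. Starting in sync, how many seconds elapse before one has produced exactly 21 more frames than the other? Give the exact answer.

The gap grows by |30 − 30000/1001| = 30/1001 frames per second.
Time for a 21-frame gap: 21 ÷ (30/1001) = 700.7 s.

700.7 seconds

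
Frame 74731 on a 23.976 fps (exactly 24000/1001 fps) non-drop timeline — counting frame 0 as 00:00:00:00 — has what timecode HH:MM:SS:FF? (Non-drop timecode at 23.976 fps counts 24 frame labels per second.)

74731 ÷ 24 = 3113 full seconds, remainder 19 frames.
3113 s = 0 h 51 min 53 s.
Timecode: 00:51:53:19.

00:51:53:19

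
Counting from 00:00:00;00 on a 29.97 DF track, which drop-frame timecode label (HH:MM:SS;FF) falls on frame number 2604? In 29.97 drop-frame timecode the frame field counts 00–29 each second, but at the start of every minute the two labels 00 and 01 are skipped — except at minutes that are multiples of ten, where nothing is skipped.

00:01:26;26

Each 10-minute DF block holds 10 × 60 × 30 − 9 × 2 = 17982 frames. 2604 ÷ 17982 → 0 full blocks, remainder 2604.
Within the partial block the first minute is 1800 frames and each further minute 1798, so 1 further minute boundary passed. Total skipped labels = 18 × 0 + 2 × 1 = 2.
Non-drop label index = 2604 + 2 = 2606; at 30 labels/s that is 00:01:26:26, i.e. DF 00:01:26;26.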